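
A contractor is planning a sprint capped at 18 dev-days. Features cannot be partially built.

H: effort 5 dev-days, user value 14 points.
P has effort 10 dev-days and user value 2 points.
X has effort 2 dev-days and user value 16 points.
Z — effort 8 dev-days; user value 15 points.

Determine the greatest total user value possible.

45

This is a 0-1 knapsack instance.
H + P + X: effort 5 + 10 + 2 = 17 ≤ 18, user value 14 + 2 + 16 = 32.
H + X + Z: effort 5 + 2 + 8 = 15 ≤ 18, user value 14 + 16 + 15 = 45.
Best is H, X, and Z with total user value 45.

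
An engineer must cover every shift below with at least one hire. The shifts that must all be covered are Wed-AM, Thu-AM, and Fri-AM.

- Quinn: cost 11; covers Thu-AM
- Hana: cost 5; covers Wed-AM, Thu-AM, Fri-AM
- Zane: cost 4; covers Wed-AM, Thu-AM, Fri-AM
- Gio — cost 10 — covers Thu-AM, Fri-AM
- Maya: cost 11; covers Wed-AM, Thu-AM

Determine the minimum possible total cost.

Zane alone covers Wed-AM, Thu-AM, Fri-AM — every shift.
Total cost: 4.
No cover costs less than 4.

4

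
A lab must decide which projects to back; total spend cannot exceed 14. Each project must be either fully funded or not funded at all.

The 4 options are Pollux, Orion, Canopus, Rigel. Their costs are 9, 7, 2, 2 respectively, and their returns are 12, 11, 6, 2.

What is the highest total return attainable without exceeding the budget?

Allowing fractional choices, the relaxed optimum would be about 23.7, but projects are indivisible.
Pollux + Canopus + Rigel: cost 9 + 2 + 2 = 13 ≤ 14, return 12 + 6 + 2 = 20.
Orion + Canopus + Rigel: cost 7 + 2 + 2 = 11 ≤ 14, return 11 + 6 + 2 = 19.
Best is Pollux, Canopus, and Rigel with total return 20.

20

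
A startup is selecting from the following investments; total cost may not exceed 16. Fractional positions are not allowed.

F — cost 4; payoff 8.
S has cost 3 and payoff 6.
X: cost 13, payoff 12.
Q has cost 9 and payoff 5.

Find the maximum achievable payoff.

Take F, S, and Q: cost 4 + 3 + 9 = 16 ≤ 16, payoff 8 + 6 + 5 = 19.
No other feasible combination does better.

19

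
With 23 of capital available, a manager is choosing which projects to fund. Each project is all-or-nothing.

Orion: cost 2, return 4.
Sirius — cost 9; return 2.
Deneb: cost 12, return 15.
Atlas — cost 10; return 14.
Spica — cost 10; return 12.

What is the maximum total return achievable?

Treat it as a binary knapsack problem.
Allowing fractional choices, the relaxed optimum would be about 31.8, but projects are indivisible.
Deneb + Atlas: cost 12 + 10 = 22 ≤ 23, return 15 + 14 = 29.
Deneb + Spica: cost 12 + 10 = 22 ≤ 23, return 15 + 12 = 27.
Orion + Atlas + Spica: cost 2 + 10 + 10 = 22 ≤ 23, return 4 + 14 + 12 = 30.
Best is Orion, Atlas, and Spica with total return 30.

30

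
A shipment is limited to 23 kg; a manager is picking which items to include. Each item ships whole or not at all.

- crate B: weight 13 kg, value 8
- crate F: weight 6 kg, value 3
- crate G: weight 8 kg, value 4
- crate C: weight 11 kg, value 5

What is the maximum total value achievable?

Allowing fractional choices, the relaxed optimum would be about 13.0, but items are indivisible.
crate G + crate C: weight 8 + 11 = 19 ≤ 23, value 4 + 5 = 9.
crate B + crate G: weight 13 + 8 = 21 ≤ 23, value 8 + 4 = 12.
crate B + crate F: weight 13 + 6 = 19 ≤ 23, value 8 + 3 = 11.
Best is crate B and crate G with total value 12.

12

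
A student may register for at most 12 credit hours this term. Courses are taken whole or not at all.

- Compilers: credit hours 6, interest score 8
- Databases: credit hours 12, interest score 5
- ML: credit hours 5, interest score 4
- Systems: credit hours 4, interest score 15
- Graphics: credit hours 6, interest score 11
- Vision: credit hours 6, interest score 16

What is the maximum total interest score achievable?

Take Systems and Vision: credit hours 4 + 6 = 10 ≤ 12, interest score 15 + 16 = 31.
No other feasible combination does better.

31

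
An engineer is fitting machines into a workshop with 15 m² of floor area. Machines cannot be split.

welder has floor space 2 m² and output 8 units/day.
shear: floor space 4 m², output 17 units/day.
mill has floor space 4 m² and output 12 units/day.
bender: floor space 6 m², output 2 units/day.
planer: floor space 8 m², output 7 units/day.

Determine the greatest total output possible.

37

welder + shear + planer: floor space 2 + 4 + 8 = 14 ≤ 15, output 8 + 17 + 7 = 32.
shear + mill + bender: floor space 4 + 4 + 6 = 14 ≤ 15, output 17 + 12 + 2 = 31.
welder + shear + mill: floor space 2 + 4 + 4 = 10 ≤ 15, output 8 + 17 + 12 = 37.
Best is welder, shear, and mill with total output 37.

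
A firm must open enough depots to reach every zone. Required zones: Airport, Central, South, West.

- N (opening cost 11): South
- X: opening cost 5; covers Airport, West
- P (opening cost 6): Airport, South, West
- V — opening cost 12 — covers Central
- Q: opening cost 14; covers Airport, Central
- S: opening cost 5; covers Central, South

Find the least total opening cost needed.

The greedy cost-per-new-zone heuristic would pick P and S for 11, but a cheaper cover exists.
Choose X and S: together they cover Airport, Central, South, West — every zone.
Total opening cost: 5 + 5 = 10.
No cover costs less than 10.

10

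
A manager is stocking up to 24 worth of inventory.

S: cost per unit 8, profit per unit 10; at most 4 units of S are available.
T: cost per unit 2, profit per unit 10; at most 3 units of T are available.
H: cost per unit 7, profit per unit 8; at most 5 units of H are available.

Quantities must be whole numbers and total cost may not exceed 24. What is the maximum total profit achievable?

50

This is a bounded integer knapsack.
2×S and 3×T: cost 22 ≤ 24, profit 2·10 + 3·10 = 50.
1×S, 3×T, and 1×H: cost 21 ≤ 24, profit 1·10 + 3·10 + 1·8 = 48.
Best is 50.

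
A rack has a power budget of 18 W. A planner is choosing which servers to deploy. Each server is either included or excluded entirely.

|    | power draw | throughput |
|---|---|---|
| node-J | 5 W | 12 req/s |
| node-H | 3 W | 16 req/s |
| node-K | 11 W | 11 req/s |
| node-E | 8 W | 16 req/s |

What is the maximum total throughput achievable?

44

Allowing fractional choices, the relaxed optimum would be about 46.0, but servers are indivisible.
node-J + node-H: power draw 5 + 3 = 8 ≤ 18, throughput 12 + 16 = 28.
node-J + node-H + node-E: power draw 5 + 3 + 8 = 16 ≤ 18, throughput 12 + 16 + 16 = 44.
node-H + node-E: power draw 3 + 8 = 11 ≤ 18, throughput 16 + 16 = 32.
Best is node-J, node-H, and node-E with total throughput 44.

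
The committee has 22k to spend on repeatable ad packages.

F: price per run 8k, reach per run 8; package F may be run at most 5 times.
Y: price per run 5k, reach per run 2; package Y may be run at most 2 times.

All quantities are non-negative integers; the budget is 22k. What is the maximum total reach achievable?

F has the best ratio (8/8); taking only F gives at most 2×8 = 16 (stopped by the price limit).
Mixing does better — 2×F and 1×Y: price 21 ≤ 22, reach 2·8 + 1·2 = 18.

18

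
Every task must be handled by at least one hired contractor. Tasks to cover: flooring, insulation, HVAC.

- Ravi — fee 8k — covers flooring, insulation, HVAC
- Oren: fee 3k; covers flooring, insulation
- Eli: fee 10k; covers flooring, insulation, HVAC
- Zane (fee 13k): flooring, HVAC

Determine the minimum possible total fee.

The greedy cost-per-new-task heuristic would pick Oren and Ravi for 11, but a cheaper cover exists.
Ravi alone covers flooring, insulation, HVAC — every task.
Total fee: 8.
No cover costs less than 8.

8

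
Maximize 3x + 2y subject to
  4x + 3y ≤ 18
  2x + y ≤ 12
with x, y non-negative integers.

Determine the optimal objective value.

13

(x,y)=(3,2) is feasible, giving 13.
(x,y)=(4,0) is feasible, giving 12.
(x,y)=(2,3) is feasible, giving 12.
No feasible integer point exceeds 13.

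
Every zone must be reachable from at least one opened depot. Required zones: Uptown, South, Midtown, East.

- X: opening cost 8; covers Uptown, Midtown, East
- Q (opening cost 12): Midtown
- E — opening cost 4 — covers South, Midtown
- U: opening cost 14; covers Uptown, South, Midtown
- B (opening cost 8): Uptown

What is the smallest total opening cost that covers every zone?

Choose X and E: together they cover Uptown, South, Midtown, East — every zone.
Total opening cost: 8 + 4 = 12.
No cover costs less than 12.

12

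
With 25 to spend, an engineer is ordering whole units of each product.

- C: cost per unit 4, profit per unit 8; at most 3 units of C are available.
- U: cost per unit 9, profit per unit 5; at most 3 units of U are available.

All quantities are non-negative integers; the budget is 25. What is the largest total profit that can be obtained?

29

C has the best ratio (8/4); taking only C gives at most 3×8 = 24 (stopped by the supply cap of 3).
Mixing does better — 3×C and 1×U: cost 21 ≤ 25, profit 3·8 + 1·5 = 29.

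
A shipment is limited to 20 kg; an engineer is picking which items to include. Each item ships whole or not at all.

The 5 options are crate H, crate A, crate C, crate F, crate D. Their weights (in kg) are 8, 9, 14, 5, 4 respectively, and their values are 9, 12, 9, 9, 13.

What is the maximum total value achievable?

34

crate A + crate F + crate D: weight 9 + 5 + 4 = 18 ≤ 20, value 12 + 9 + 13 = 34.
crate H + crate F + crate D: weight 8 + 5 + 4 = 17 ≤ 20, value 9 + 9 + 13 = 31.
Best is crate A, crate F, and crate D with total value 34.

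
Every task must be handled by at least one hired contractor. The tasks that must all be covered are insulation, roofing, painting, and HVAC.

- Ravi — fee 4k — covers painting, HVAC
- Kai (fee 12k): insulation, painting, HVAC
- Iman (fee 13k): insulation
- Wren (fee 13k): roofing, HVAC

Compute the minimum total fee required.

25

This is an integer covering problem.
Choose Kai and Wren: together they cover insulation, roofing, painting, HVAC — every task.
Total fee: 12 + 13 = 25.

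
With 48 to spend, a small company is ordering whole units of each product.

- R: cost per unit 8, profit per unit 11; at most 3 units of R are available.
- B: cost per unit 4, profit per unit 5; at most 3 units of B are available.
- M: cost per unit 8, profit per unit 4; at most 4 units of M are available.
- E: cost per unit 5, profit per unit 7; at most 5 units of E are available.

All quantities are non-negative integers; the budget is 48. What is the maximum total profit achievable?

66

This is a bounded integer knapsack.
2×R, 3×B, and 4×E: cost 48 ≤ 48, profit 2·11 + 3·5 + 4·7 = 65.
3×R, 1×B, and 4×E: cost 48 ≤ 48, profit 3·11 + 1·5 + 4·7 = 66.
Best is 66.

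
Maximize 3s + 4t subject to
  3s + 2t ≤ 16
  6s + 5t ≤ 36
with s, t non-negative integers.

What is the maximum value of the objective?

28

Relaxing integrality, the LP optimum is 28.80 at (s,t) = (0, 7.2), which is not an integer point.
(s,t)=(0,7): 3·0+2·7=14≤16, 6·0+5·7=35≤36, objective 28.
(s,t)=(1,6): 3·1+2·6=15≤16, 6·1+5·6=36≤36, objective 27.
(s,t)=(0,6): 3·0+2·6=12≤16, 6·0+5·6=30≤36, objective 24.
No feasible integer point exceeds 28.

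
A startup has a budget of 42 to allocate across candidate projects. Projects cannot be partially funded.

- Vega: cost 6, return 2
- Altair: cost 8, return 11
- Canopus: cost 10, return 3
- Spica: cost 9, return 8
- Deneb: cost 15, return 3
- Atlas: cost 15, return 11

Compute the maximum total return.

33

Allowing fractional choices, the relaxed optimum would be about 33.2, but projects are indivisible.
Vega + Altair + Spica + Atlas: cost 6 + 8 + 9 + 15 = 38 ≤ 42, return 2 + 11 + 8 + 11 = 32.
Altair + Canopus + Spica + Atlas: cost 8 + 10 + 9 + 15 = 42 ≤ 42, return 11 + 3 + 8 + 11 = 33.
Best is Altair, Canopus, Spica, and Atlas with total return 33.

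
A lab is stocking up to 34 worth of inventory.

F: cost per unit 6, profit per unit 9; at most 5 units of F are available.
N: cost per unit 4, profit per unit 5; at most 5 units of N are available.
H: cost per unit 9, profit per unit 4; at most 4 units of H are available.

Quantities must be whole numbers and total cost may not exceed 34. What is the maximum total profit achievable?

This is a bounded integer knapsack.
F has the best ratio (9/6); taking only F gives at most 5×9 = 45 (stopped by the cost limit).
Mixing does better — 5×F and 1×N: cost 34 ≤ 34, profit 5·9 + 1·5 = 50.

50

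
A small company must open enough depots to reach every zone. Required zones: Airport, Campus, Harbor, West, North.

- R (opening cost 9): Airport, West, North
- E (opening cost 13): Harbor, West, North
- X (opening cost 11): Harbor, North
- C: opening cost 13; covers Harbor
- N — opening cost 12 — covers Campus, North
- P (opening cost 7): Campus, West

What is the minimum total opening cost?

27

Choose R, X, and P: together they cover Airport, Campus, Harbor, West, North — every zone.
Total opening cost: 9 + 11 + 7 = 27.
No cover costs less than 27.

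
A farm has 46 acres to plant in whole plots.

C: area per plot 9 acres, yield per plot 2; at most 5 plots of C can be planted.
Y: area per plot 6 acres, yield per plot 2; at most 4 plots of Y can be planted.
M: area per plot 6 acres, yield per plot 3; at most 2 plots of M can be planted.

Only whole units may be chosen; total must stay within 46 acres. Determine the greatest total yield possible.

This is a bounded integer knapsack.
1×C, 4×Y, and 2×M: area 45 ≤ 46, yield 1·2 + 4·2 + 2·3 = 16.
4×Y and 2×M: area 36 ≤ 46, yield 4·2 + 2·3 = 14.
Best is 16.

16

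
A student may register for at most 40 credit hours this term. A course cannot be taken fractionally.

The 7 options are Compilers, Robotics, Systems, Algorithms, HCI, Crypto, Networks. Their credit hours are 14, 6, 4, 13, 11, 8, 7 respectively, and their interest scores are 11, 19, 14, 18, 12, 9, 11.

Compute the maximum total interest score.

Treat it as a binary knapsack problem.
Take Robotics, Systems, Algorithms, Crypto, and Networks: credit hours 6 + 4 + 13 + 8 + 7 = 38 ≤ 40, interest score 19 + 14 + 18 + 9 + 11 = 71.
No other feasible combination does better.

71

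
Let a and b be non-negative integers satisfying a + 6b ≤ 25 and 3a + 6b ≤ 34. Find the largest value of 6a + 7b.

The continuous relaxation peaks at (11.3, 0) with value 68.00; rounding to a feasible lattice point costs some objective.
(a,b)=(11,0) is feasible, giving 66.
(a,b)=(10,0) is feasible, giving 60.
No feasible integer point exceeds 66.

66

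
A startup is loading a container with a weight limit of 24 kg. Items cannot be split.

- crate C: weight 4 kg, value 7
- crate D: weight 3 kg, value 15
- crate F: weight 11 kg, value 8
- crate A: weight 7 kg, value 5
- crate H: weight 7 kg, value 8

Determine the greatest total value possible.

35

Allowing fractional choices, the relaxed optimum would be about 37.3, but items are indivisible.
crate C + crate D + crate A + crate H: weight 4 + 3 + 7 + 7 = 21 ≤ 24, value 7 + 15 + 5 + 8 = 35.
crate C + crate D + crate H: weight 4 + 3 + 7 = 14 ≤ 24, value 7 + 15 + 8 = 30.
crate D + crate F + crate H: weight 3 + 11 + 7 = 21 ≤ 24, value 15 + 8 + 8 = 31.
Best is crate C, crate D, crate A, and crate H with total value 35.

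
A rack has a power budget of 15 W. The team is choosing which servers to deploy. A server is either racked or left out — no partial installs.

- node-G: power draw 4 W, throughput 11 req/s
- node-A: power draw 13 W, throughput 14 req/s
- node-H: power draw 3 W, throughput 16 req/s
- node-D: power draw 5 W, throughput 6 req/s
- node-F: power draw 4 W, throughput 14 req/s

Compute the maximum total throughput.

node-G + node-H + node-F: power draw 4 + 3 + 4 = 11 ≤ 15, throughput 11 + 16 + 14 = 41.
node-H + node-D + node-F: power draw 3 + 5 + 4 = 12 ≤ 15, throughput 16 + 6 + 14 = 36.
Best is node-G, node-H, and node-F with total throughput 41.

41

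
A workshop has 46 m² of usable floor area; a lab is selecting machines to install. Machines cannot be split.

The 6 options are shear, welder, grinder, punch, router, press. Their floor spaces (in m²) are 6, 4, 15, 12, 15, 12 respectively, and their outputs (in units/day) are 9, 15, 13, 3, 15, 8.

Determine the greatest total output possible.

This is an integer program with binary decision variables.
Allowing fractional choices, the relaxed optimum would be about 56.0, but machines are indivisible.
shear + welder + grinder + router: floor space 6 + 4 + 15 + 15 = 40 ≤ 46, output 9 + 15 + 13 + 15 = 52.
welder + grinder + router + press: floor space 4 + 15 + 15 + 12 = 46 ≤ 46, output 15 + 13 + 15 + 8 = 51.
Best is shear, welder, grinder, and router with total output 52.

52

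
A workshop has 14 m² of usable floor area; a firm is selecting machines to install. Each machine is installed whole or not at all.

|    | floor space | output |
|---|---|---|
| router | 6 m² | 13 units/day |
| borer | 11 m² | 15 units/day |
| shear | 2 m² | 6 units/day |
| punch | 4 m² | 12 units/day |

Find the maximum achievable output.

31

Take router, shear, and punch: floor space 6 + 2 + 4 = 12 ≤ 14, output 13 + 6 + 12 = 31.
No other feasible combination does better.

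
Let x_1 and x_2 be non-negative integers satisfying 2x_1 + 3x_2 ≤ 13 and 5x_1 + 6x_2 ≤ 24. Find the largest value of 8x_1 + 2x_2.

(x_1,x_2)=(4,0): 2·4+3·0=8≤13, 5·4+6·0=20≤24, objective 32.
(x_1,x_2)=(3,1): 2·3+3·1=9≤13, 5·3+6·1=21≤24, objective 26.
The best lattice point is (4,0), giving 32.

32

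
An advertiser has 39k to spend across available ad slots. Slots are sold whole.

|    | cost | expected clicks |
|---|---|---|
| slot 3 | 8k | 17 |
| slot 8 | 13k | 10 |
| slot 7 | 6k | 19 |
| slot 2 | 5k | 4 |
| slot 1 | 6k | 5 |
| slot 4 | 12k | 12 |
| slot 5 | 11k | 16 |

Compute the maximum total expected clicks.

64

This is a 0-1 knapsack instance.
Allowing fractional choices, the relaxed optimum would be about 65.7, but ad slots are indivisible.
slot 3 + slot 7 + slot 2 + slot 1 + slot 5: cost 8 + 6 + 5 + 6 + 11 = 36 ≤ 39, expected clicks 17 + 19 + 4 + 5 + 16 = 61.
slot 3 + slot 7 + slot 4 + slot 5: cost 8 + 6 + 12 + 11 = 37 ≤ 39, expected clicks 17 + 19 + 12 + 16 = 64.
slot 3 + slot 8 + slot 7 + slot 5: cost 8 + 13 + 6 + 11 = 38 ≤ 39, expected clicks 17 + 10 + 19 + 16 = 62.
Best is slot 3, slot 7, slot 4, and slot 5 with total expected clicks 64.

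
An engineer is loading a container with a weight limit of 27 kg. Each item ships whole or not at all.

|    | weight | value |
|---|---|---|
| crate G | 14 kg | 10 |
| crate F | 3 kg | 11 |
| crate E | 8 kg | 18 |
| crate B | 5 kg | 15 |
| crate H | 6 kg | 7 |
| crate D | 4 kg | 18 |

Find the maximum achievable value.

69

Treat it as a binary knapsack problem.
Take crate F, crate E, crate B, crate H, and crate D: weight 3 + 8 + 5 + 6 + 4 = 26 ≤ 27, value 11 + 18 + 15 + 7 + 18 = 69.
No other feasible combination does better.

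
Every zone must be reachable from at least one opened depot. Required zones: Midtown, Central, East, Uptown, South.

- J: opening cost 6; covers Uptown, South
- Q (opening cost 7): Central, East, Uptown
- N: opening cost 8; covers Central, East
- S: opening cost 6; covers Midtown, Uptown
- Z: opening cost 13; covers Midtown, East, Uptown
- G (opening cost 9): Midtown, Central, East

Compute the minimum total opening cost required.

15

Choose J and G: together they cover Midtown, Central, East, Uptown, South — every zone.
Total opening cost: 6 + 9 = 15.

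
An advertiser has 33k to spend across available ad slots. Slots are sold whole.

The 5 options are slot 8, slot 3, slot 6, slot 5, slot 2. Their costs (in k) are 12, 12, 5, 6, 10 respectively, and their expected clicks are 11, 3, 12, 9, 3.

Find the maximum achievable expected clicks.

35

slot 3 + slot 6 + slot 5 + slot 2: cost 12 + 5 + 6 + 10 = 33 ≤ 33, expected clicks 3 + 12 + 9 + 3 = 27.
slot 8 + slot 6 + slot 5 + slot 2: cost 12 + 5 + 6 + 10 = 33 ≤ 33, expected clicks 11 + 12 + 9 + 3 = 35.
slot 8 + slot 6 + slot 5: cost 12 + 5 + 6 = 23 ≤ 33, expected clicks 11 + 12 + 9 = 32.
Best is slot 8, slot 6, slot 5, and slot 2 with total expected clicks 35.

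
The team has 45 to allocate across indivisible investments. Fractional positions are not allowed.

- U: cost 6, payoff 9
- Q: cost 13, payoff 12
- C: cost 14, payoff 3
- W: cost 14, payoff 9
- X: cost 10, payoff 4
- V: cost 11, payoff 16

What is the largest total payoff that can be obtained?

46

Allowing fractional choices, the relaxed optimum would be about 46.4, but investments are indivisible.
U + Q + X + V: cost 6 + 13 + 10 + 11 = 40 ≤ 45, payoff 9 + 12 + 4 + 16 = 41.
U + Q + C + V: cost 6 + 13 + 14 + 11 = 44 ≤ 45, payoff 9 + 12 + 3 + 16 = 40.
U + Q + W + V: cost 6 + 13 + 14 + 11 = 44 ≤ 45, payoff 9 + 12 + 9 + 16 = 46.
Best is U, Q, W, and V with total payoff 46.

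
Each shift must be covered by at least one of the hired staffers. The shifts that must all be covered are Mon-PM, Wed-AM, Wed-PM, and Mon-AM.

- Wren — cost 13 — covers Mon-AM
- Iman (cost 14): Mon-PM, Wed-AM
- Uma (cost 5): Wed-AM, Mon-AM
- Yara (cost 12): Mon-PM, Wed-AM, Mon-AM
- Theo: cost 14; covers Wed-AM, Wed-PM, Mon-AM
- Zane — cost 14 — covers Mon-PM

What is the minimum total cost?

26

This is a weighted set-cover instance.
The greedy cost-per-new-shift heuristic would pick Uma, Yara, and Theo for 31, but a cheaper cover exists.
Choose Yara and Theo: together they cover Mon-PM, Wed-AM, Wed-PM, Mon-AM — every shift.
Total cost: 12 + 14 = 26.
No cover costs less than 26.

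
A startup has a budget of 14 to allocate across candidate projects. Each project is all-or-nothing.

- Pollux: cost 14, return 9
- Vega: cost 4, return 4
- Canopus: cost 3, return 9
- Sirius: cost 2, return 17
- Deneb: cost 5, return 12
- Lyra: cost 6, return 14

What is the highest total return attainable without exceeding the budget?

43

Take Sirius, Deneb, and Lyra: cost 2 + 5 + 6 = 13 ≤ 14, return 17 + 12 + 14 = 43.
No other feasible combination does better.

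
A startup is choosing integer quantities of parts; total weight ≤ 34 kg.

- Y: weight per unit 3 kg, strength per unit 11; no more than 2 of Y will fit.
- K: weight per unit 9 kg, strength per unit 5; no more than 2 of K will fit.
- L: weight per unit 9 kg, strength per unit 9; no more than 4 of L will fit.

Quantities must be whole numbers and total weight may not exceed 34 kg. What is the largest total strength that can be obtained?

49

2×Y and 3×L: weight 33 ≤ 34, strength 2·11 + 3·9 = 49.
2×Y, 1×K, and 2×L: weight 33 ≤ 34, strength 2·11 + 1·5 + 2·9 = 45.
Best is 49.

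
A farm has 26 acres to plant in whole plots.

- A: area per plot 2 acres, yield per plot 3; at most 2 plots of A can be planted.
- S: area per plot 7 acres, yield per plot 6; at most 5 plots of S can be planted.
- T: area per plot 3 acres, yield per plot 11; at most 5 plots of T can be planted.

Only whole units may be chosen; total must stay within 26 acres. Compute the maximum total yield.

This is a bounded integer knapsack.
T has the best ratio (11/3); taking only T gives at most 5×11 = 55 (stopped by the supply cap of 5).
Mixing does better — 2×A, 1×S, and 5×T: area 26 ≤ 26, yield 2·3 + 1·6 + 5·11 = 67.

67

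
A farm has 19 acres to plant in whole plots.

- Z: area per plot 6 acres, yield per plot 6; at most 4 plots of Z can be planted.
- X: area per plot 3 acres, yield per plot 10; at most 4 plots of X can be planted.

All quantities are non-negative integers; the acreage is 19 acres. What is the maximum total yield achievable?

Take 1×Z and 4×X: area 18 ≤ 19, yield 1·6 + 4·10 = 46.
X has the best ratio (10/3) and is taken to its limit of 4; remaining capacity is filled optimally with the others.

46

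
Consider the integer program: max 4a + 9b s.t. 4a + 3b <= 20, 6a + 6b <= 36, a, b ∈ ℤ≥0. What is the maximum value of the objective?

(a,b)=(0,6): 4·0+3·6=18≤20, 6·0+6·6=36≤36, objective 54.
(a,b)=(1,5): 4·1+3·5=19≤20, 6·1+6·5=36≤36, objective 49.
(a,b)=(0,5): 4·0+3·5=15≤20, 6·0+6·5=30≤36, objective 45.
Maximum is 54 at (a,b)=(0,6).

54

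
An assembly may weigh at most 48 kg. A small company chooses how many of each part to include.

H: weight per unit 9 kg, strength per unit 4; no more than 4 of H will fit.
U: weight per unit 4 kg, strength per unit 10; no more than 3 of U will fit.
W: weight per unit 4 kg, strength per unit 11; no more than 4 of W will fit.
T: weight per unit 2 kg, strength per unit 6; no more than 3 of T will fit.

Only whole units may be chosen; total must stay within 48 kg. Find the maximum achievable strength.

96

Take 1×H, 3×U, 4×W, and 3×T: weight 43 ≤ 48, strength 1·4 + 3·10 + 4·11 + 3·6 = 96.
T has the best ratio (6/2) and is taken to its limit of 3; remaining capacity is filled optimally with the others.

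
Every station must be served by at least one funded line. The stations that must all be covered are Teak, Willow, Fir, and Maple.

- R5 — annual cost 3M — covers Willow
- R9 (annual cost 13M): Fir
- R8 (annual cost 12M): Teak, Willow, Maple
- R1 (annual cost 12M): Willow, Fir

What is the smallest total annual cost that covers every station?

The greedy cost-per-new-station heuristic would pick R5, R8, and R1 for 27, but a cheaper cover exists.
Choose R8 and R1: together they cover Teak, Willow, Fir, Maple — every station.
Total annual cost: 12 + 12 = 24.
No cover costs less than 24.

24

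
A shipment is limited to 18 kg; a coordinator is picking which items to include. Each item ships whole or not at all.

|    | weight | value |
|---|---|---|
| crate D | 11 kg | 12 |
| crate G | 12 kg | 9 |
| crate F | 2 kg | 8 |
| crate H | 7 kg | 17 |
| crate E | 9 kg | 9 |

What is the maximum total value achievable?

This is a 0-1 knapsack instance.
Allowing fractional choices, the relaxed optimum would be about 34.8, but items are indivisible.
crate H + crate E: weight 7 + 9 = 16 ≤ 18, value 17 + 9 = 26.
crate D + crate H: weight 11 + 7 = 18 ≤ 18, value 12 + 17 = 29.
crate F + crate H + crate E: weight 2 + 7 + 9 = 18 ≤ 18, value 8 + 17 + 9 = 34.
Best is crate F, crate H, and crate E with total value 34.

34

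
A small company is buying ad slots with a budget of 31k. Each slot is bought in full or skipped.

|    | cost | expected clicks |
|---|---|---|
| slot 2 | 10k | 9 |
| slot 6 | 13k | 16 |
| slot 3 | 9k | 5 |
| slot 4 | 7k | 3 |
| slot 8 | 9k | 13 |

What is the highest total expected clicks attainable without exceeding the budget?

34

Take slot 6, slot 3, and slot 8: cost 13 + 9 + 9 = 31 ≤ 31, expected clicks 16 + 5 + 13 = 34.
No other feasible combination does better.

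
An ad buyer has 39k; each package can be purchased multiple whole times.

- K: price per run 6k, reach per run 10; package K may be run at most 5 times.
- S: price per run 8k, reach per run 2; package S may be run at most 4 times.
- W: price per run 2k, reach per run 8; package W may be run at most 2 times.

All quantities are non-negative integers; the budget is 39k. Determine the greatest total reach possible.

Take 5×K and 2×W: price 34 ≤ 39, reach 5·10 + 2·8 = 66.
W has the best ratio (8/2) and is taken to its limit of 2; remaining capacity is filled optimally with the others.

66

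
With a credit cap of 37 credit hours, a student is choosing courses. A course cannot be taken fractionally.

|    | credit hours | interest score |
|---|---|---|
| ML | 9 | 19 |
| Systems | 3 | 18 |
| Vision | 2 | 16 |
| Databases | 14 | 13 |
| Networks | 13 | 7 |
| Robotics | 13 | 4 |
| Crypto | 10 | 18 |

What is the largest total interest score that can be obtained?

78

Take ML, Systems, Vision, Networks, and Crypto: credit hours 9 + 3 + 2 + 13 + 10 = 37 ≤ 37, interest score 19 + 18 + 16 + 7 + 18 = 78.
No other feasible combination does better.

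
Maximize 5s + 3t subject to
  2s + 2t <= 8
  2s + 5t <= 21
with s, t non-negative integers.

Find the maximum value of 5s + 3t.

20

(s,t)=(4,0): 2·4+2·0=8≤8, 2·4+5·0=8≤21, objective 20.
(s,t)=(3,1): 2·3+2·1=8≤8, 2·3+5·1=11≤21, objective 18.
(s,t)=(3,0): 2·3+2·0=6≤8, 2·3+5·0=6≤21, objective 15.
The best lattice point is (4,0), giving 20.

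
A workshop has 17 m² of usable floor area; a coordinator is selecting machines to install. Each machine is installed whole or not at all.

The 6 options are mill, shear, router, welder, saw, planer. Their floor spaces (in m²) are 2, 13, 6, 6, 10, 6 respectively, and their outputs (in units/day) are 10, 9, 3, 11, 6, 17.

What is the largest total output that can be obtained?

38

Allowing fractional choices, the relaxed optimum would be about 40.1, but machines are indivisible.
mill + router + planer: floor space 2 + 6 + 6 = 14 ≤ 17, output 10 + 3 + 17 = 30.
welder + planer: floor space 6 + 6 = 12 ≤ 17, output 11 + 17 = 28.
mill + welder + planer: floor space 2 + 6 + 6 = 14 ≤ 17, output 10 + 11 + 17 = 38.
Best is mill, welder, and planer with total output 38.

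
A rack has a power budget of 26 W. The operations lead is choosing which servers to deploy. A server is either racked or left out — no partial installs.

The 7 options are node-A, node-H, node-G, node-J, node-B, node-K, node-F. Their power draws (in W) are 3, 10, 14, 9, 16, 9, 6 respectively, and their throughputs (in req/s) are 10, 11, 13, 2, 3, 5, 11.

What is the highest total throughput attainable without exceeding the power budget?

Take node-A, node-G, and node-F: power draw 3 + 14 + 6 = 23 ≤ 26, throughput 10 + 13 + 11 = 34.
No other feasible combination does better.

34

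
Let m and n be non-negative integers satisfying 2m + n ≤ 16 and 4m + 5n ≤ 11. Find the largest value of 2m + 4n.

8

Relaxing integrality, the LP optimum is 8.80 at (m,n) = (0, 2.2), which is not an integer point.
(m,n)=(0,2): 2·0+1·2=2≤16, 4·0+5·2=10≤11, objective 8.
(m,n)=(1,1): 2·1+1·1=3≤16, 4·1+5·1=9≤11, objective 6.
(m,n)=(0,1): 2·0+1·1=1≤16, 4·0+5·1=5≤11, objective 4.
Maximum is 8 at (m,n)=(0,2).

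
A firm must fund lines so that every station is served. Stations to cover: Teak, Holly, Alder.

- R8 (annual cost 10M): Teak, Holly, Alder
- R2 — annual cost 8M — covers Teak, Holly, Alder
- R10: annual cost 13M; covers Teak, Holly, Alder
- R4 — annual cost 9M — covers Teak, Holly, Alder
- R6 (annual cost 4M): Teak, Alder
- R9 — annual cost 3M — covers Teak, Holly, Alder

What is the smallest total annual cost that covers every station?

R9 alone covers Teak, Holly, Alder — every station.
Total annual cost: 3.
No cover costs less than 3.

3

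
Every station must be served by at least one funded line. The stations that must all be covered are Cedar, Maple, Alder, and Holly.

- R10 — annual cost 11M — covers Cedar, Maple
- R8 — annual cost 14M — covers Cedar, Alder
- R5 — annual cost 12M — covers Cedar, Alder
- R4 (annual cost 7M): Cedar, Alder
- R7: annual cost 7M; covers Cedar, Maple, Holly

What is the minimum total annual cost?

Choose R4 and R7: together they cover Cedar, Maple, Alder, Holly — every station.
Total annual cost: 7 + 7 = 14.

14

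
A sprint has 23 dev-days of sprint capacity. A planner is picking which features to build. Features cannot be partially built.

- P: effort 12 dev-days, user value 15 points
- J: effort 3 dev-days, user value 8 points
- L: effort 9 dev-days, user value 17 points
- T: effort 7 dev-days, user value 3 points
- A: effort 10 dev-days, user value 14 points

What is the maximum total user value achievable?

39

Take J, L, and A: effort 3 + 9 + 10 = 22 ≤ 23, user value 8 + 17 + 14 = 39.
No other feasible combination does better.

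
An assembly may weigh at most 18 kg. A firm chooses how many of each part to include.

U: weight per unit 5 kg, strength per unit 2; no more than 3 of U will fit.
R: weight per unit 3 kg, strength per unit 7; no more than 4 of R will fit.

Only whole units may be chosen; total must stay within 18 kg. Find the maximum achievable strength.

Take 1×U and 4×R: weight 17 ≤ 18, strength 1·2 + 4·7 = 30.
R has the best ratio (7/3) and is taken to its limit of 4; remaining capacity is filled optimally with the others.

30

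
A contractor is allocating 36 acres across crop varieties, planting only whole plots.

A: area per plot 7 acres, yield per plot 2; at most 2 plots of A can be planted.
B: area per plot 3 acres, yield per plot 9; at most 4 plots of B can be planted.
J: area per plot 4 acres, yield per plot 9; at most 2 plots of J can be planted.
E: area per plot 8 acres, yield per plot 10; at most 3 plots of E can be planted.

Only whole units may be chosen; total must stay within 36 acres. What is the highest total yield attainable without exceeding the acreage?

74

4×B and 3×E: area 36 ≤ 36, yield 4·9 + 3·10 = 66.
4×B, 2×J, and 2×E: area 36 ≤ 36, yield 4·9 + 2·9 + 2·10 = 74.
Best is 74.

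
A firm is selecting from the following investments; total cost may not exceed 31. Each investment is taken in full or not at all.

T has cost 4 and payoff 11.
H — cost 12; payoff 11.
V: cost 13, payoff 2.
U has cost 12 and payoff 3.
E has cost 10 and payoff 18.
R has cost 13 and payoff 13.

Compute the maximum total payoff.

42

This is a 0-1 knapsack instance.
T + E + R: cost 4 + 10 + 13 = 27 ≤ 31, payoff 11 + 18 + 13 = 42.
T + H + R: cost 4 + 12 + 13 = 29 ≤ 31, payoff 11 + 11 + 13 = 35.
T + H + E: cost 4 + 12 + 10 = 26 ≤ 31, payoff 11 + 11 + 18 = 40.
Best is T, E, and R with total payoff 42.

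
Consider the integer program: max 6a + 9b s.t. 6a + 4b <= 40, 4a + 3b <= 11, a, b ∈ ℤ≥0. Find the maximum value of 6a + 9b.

The continuous relaxation peaks at (0, 3.67) with value 33.00; rounding to a feasible lattice point costs some objective.
(a,b)=(0,3): 6·0+4·3=12≤40, 4·0+3·3=9≤11, objective 27.
(a,b)=(1,2): 6·1+4·2=14≤40, 4·1+3·2=10≤11, objective 24.
(a,b)=(0,2): 6·0+4·2=8≤40, 4·0+3·2=6≤11, objective 18.
Maximum is 27 at (a,b)=(0,3).

27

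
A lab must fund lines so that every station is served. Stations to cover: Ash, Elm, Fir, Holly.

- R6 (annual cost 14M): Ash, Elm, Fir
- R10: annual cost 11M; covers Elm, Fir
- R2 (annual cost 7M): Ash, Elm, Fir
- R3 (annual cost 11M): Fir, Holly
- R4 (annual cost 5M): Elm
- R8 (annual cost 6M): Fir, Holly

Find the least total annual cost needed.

13

Choose R2 and R8: together they cover Ash, Elm, Fir, Holly — every station.
Total annual cost: 7 + 6 = 13.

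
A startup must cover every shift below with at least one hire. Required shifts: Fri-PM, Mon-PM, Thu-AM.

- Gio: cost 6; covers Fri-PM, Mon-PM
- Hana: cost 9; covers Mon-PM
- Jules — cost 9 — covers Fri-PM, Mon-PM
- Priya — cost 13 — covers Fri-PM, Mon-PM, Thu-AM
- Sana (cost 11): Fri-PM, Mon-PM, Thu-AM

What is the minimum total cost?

11

Sana alone covers Fri-PM, Mon-PM, Thu-AM — every shift.
Total cost: 11.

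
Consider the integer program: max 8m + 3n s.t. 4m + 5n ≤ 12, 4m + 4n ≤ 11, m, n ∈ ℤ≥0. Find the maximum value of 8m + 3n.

Relaxing integrality, the LP optimum is 22.00 at (m,n) = (2.75, 0), which is not an integer point.
(m,n)=(2,0): 4·2+5·0=8≤12, 4·2+4·0=8≤11, objective 16.
(m,n)=(1,1): 4·1+5·1=9≤12, 4·1+4·1=8≤11, objective 11.
(m,n)=(1,0): 4·1+5·0=4≤12, 4·1+4·0=4≤11, objective 8.
The best lattice point is (2,0), giving 16.

16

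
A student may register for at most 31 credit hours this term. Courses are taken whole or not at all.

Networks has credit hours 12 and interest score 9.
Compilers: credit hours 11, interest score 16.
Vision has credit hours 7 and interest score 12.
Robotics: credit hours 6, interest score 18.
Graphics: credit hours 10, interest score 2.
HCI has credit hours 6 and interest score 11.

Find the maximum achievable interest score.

57

This is an integer program with binary decision variables.
Allowing fractional choices, the relaxed optimum would be about 57.8, but courses are indivisible.
Networks + Vision + Robotics + HCI: credit hours 12 + 7 + 6 + 6 = 31 ≤ 31, interest score 9 + 12 + 18 + 11 = 50.
Compilers + Vision + Robotics + HCI: credit hours 11 + 7 + 6 + 6 = 30 ≤ 31, interest score 16 + 12 + 18 + 11 = 57.
Best is Compilers, Vision, Robotics, and HCI with total interest score 57.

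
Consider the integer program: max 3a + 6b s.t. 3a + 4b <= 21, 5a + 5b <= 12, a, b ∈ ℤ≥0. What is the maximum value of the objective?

The continuous relaxation peaks at (0, 2.4) with value 14.40; rounding to a feasible lattice point costs some objective.
(a,b)=(0,2): 3·0+4·2=8≤21, 5·0+5·2=10≤12, objective 12.
(a,b)=(1,1): 3·1+4·1=7≤21, 5·1+5·1=10≤12, objective 9.
(a,b)=(0,1): 3·0+4·1=4≤21, 5·0+5·1=5≤12, objective 6.
The best lattice point is (0,2), giving 12.

12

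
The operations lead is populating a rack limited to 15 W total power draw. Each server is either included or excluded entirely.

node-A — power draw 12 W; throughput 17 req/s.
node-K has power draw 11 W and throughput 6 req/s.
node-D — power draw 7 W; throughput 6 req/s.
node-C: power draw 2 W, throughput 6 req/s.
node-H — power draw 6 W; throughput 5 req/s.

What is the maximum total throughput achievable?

23

Take node-A and node-C: power draw 12 + 2 = 14 ≤ 15, throughput 17 + 6 = 23.
No other feasible combination does better.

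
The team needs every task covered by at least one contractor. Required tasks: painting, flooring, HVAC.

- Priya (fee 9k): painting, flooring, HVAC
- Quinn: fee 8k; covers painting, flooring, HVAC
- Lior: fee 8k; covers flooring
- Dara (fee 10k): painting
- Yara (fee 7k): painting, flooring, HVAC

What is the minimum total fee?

7

Yara alone covers painting, flooring, HVAC — every task.
Total fee: 7.
No cover costs less than 7.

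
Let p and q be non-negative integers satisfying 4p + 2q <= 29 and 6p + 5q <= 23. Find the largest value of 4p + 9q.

The continuous relaxation peaks at (0, 4.6) with value 41.40; rounding to a feasible lattice point costs some objective.
(p,q)=(0,4): 4·0+2·4=8≤29, 6·0+5·4=20≤23, objective 36.
(p,q)=(1,3): 4·1+2·3=10≤29, 6·1+5·3=21≤23, objective 31.
Maximum is 36 at (p,q)=(0,4).

36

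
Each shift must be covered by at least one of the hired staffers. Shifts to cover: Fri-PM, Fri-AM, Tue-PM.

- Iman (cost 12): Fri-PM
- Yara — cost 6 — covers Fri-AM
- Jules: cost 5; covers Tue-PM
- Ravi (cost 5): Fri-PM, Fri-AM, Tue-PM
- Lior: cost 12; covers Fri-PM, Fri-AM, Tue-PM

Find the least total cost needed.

5

This is a weighted set-cover instance.
Ravi alone covers Fri-PM, Fri-AM, Tue-PM — every shift.
Total cost: 5.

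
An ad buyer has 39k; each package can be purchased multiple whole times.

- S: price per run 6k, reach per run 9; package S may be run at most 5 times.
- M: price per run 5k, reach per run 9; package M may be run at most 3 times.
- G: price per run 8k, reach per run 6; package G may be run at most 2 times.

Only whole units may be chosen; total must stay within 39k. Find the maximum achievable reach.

4×S and 3×M: price 39 ≤ 39, reach 4·9 + 3·9 = 63.
3×S and 3×M: price 33 ≤ 39, reach 3·9 + 3·9 = 54.
Best is 63.

63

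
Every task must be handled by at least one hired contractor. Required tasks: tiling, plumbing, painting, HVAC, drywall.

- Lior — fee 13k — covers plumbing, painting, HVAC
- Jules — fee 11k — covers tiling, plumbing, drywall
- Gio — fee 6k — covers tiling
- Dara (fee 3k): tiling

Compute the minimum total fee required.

The greedy cost-per-new-task heuristic would pick Dara, Lior, and Jules for 27, but a cheaper cover exists.
Choose Lior and Jules: together they cover tiling, plumbing, painting, HVAC, drywall — every task.
Total fee: 13 + 11 = 24.
No cover costs less than 24.

24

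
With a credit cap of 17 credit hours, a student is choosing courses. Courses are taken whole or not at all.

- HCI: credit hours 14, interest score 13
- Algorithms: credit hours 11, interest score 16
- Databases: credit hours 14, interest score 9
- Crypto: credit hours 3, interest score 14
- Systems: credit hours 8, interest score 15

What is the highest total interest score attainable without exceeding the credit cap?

This is an integer program with binary decision variables.
Take Algorithms and Crypto: credit hours 11 + 3 = 14 ≤ 17, interest score 16 + 14 = 30.
No other feasible combination does better.

30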